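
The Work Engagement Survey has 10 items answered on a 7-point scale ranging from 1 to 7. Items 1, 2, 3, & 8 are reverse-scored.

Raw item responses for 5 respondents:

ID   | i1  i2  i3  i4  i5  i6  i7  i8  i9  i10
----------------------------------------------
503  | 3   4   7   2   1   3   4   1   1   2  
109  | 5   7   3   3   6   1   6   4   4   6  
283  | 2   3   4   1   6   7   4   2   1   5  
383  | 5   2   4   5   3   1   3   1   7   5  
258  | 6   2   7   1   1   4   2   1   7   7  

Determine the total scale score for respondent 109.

39

Respondent 109 raw: 5, 7, 3, 3, 6, 1, 6, 4, 4, 6.
Reverse-coded (reversed = (1+7) − raw = 8 − raw):
  item 1: 8 − 5 = 3
  item 2: 8 − 7 = 1
  item 3: 8 − 3 = 5
  item 4: 3
  item 5: 6
  item 6: 1
  item 7: 6
  item 8: 8 − 4 = 4
  item 9: 4
  item 10: 6
Sum = 3 + 1 + 5 + 3 + 6 + 1 + 6 + 4 + 4 + 6 = 39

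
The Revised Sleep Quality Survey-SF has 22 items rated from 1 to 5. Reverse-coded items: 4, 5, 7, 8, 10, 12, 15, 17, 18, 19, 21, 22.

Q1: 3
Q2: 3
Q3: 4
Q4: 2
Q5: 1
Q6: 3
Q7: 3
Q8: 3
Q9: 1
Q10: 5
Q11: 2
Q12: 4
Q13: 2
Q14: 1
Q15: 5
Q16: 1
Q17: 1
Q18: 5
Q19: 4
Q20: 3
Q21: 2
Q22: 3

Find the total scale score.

Apply reverse scoring (reverse-coded value = 6 − response):
  item 4: 6 − 2 = 4
  item 5: 6 − 1 = 5
  item 7: 6 − 3 = 3
  item 8: 6 − 3 = 3
  item 10: 6 − 5 = 1
  item 12: 6 − 4 = 2
  item 15: 6 − 5 = 1
  item 17: 6 − 1 = 5
  item 18: 6 − 5 = 1
  item 19: 6 − 4 = 2
  item 21: 6 − 2 = 4
  item 22: 6 − 3 = 3
Scored items: 3, 3, 4, 4, 5, 3, 3, 3, 1, 1, 2, 2, 2, 1, 1, 1, 5, 1, 2, 3, 4, 3
Total = 3 + 3 + 4 + 4 + 5 + 3 + 3 + 3 + 1 + 1 + 2 + 2 + 2 + 1 + 1 + 1 + 5 + 1 + 2 + 3 + 4 + 3 = 57

57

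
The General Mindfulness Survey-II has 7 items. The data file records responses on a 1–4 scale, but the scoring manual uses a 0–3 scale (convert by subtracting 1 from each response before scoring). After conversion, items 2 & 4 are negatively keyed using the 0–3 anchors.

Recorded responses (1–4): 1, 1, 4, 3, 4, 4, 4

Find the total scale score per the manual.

Convert to 0–3: 0, 0, 3, 2, 3, 3, 3
Reverse-coded (reverse-coded value = 3 − response):
  item 2: 3 − 0 = 3
  item 4: 3 − 2 = 1
Scored: 0, 3, 3, 1, 3, 3, 3
Total = 16

16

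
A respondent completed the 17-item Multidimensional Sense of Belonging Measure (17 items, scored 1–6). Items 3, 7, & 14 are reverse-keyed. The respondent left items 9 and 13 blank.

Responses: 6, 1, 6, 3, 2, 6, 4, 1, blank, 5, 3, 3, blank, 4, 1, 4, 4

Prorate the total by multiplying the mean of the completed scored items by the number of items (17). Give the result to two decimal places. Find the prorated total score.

Reverse-coded (reverse-coded value = 7 − response):
  item 3: 7 − 6 = 1
  item 7: 7 − 4 = 3
  item 14: 7 − 4 = 3
Completed scored items (15 of 17): 6, 1, 1, 3, 2, 6, 3, 1, 5, 3, 3, 3, 1, 4, 4; sum = 46.
Person mean = 46 / 15 ≈ 3.0667
Prorated total = (46 / 15) × 17 = 52.13 (to 2 dp)

52.13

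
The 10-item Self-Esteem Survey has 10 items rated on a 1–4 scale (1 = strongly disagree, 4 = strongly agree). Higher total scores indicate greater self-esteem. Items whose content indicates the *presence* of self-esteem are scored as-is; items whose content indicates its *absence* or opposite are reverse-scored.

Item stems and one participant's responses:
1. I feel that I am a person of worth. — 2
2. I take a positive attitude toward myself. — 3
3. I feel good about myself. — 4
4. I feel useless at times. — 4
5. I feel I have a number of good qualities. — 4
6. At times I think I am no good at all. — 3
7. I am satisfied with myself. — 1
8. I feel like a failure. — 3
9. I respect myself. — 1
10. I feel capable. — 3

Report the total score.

Items 4, 6, 8 describe the absence/opposite of self-esteem → reverse-score.
reversed = (1+4) − raw = 5 − raw.
  item 1: 2
  item 2: 3
  item 3: 4
  item 4: 5 − 4 = 1
  item 5: 4
  item 6: 5 − 3 = 2
  item 7: 1
  item 8: 5 − 3 = 2
  item 9: 1
  item 10: 3
Total = 2 + 3 + 4 + 1 + 4 + 2 + 1 + 2 + 1 + 3 = 23

23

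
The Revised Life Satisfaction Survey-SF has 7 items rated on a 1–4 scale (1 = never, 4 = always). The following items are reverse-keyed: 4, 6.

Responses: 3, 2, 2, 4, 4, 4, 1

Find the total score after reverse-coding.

Apply reverse scoring (reversed = (1+4) − raw = 5 − raw):
  item 4: 5 − 4 = 1
  item 6: 5 − 4 = 1
After reverse-coding: 3, 2, 2, 1, 4, 1, 1
Total = 3 + 2 + 2 + 1 + 4 + 1 + 1 = 14

14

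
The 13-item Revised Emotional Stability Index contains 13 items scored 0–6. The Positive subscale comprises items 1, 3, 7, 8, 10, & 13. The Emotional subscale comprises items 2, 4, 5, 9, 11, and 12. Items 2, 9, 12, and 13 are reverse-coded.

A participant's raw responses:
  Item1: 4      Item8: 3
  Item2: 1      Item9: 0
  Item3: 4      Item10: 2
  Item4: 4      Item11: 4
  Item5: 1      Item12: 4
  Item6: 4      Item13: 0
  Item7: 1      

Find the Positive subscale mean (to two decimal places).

Positive items: 1, 3, 7, 8, 10, 13.
Of these, item 13 is reverse-coded; on a 0–6 scale, reversed = 6 − raw.
  item 1: 4
  item 3: 4
  item 7: 1
  item 8: 3
  item 10: 2
  item 13: 6 − 0 = 6
Sum = 4 + 4 + 1 + 3 + 2 + 6 = 20
Mean = 20 / 6 = 3.33

3.33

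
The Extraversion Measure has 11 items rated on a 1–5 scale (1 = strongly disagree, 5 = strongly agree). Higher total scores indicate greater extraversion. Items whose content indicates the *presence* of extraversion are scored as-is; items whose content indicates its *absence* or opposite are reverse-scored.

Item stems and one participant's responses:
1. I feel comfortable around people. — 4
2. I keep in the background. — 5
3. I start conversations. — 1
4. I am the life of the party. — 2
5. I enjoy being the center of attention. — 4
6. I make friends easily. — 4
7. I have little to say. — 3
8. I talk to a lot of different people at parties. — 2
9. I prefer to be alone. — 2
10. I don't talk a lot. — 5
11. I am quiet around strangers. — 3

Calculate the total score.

Items 2, 7, 9, 10, 11 describe the absence/opposite of extraversion → reverse-score.
reversed = (1+5) − raw = 6 − raw.
  item 1: 4
  item 2: 6 − 5 = 1
  item 3: 1
  item 4: 2
  item 5: 4
  item 6: 4
  item 7: 6 − 3 = 3
  item 8: 2
  item 9: 6 − 2 = 4
  item 10: 6 − 5 = 1
  item 11: 6 − 3 = 3
Total = 4 + 1 + 1 + 2 + 4 + 4 + 3 + 2 + 4 + 1 + 3 = 29

29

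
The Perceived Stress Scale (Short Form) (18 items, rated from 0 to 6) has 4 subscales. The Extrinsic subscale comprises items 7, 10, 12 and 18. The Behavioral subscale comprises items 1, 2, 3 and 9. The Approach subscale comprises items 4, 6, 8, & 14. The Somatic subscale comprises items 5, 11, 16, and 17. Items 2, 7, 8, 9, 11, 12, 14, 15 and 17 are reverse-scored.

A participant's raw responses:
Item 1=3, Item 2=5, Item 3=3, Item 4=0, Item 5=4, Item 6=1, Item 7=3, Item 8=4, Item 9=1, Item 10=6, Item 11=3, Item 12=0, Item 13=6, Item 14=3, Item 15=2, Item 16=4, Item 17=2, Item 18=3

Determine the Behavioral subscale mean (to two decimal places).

3.00

Behavioral items: 1, 2, 3, 9.
Of these, items 2 and 9 are reverse-scored; reversed = (0+6) − raw = 6 − raw.
  item 1: 3
  item 2: 6 − 5 = 1
  item 3: 3
  item 9: 6 − 1 = 5
Sum = 3 + 1 + 3 + 5 = 12
Mean = 12 / 4 = 3.00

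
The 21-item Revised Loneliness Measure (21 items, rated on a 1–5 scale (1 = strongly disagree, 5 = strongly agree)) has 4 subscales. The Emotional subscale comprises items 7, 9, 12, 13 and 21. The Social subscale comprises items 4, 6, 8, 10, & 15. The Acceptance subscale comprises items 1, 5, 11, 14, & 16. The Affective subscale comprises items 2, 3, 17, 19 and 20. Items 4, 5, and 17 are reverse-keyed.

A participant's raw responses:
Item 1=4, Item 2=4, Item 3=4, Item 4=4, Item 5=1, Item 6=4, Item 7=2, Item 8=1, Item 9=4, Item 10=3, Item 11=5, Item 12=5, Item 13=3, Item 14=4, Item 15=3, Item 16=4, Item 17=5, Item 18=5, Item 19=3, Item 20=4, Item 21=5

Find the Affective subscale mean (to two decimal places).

3.20

Affective items: 2, 3, 17, 19, 20.
Of these, item 17 is reverse-keyed; on a 1–5 scale, reversed = 6 − raw.
  item 2: 4
  item 3: 4
  item 17: 6 − 5 = 1
  item 19: 3
  item 20: 4
Sum = 4 + 4 + 1 + 3 + 4 = 16
Mean = 16 / 5 = 3.20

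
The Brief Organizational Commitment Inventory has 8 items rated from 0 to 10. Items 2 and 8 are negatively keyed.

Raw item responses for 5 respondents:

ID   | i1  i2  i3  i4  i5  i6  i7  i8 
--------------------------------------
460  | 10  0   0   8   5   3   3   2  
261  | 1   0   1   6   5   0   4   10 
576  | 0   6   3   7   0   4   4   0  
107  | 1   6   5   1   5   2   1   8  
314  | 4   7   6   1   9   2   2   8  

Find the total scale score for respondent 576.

32

Respondent 576 raw: 0, 6, 3, 7, 0, 4, 4, 0.
Reverse-coded (reversed = (0+10) − raw = 10 − raw):
  item 1: 0
  item 2: 10 − 6 = 4
  item 3: 3
  item 4: 7
  item 5: 0
  item 6: 4
  item 7: 4
  item 8: 10 − 0 = 10
Sum = 0 + 4 + 3 + 7 + 0 + 4 + 4 + 10 = 32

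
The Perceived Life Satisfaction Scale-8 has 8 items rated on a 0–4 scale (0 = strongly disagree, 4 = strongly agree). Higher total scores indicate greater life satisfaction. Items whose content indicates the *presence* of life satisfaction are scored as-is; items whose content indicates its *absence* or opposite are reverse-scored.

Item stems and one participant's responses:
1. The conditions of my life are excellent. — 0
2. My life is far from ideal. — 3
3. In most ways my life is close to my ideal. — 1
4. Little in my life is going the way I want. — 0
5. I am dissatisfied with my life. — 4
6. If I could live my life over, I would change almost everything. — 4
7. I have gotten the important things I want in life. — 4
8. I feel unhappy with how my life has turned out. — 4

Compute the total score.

Items 2, 4, 5, 6, 8 describe the absence/opposite of life satisfaction → reverse-score.
on a 0–4 scale, reversed = 4 − raw.
  item 1: 0
  item 2: 4 − 3 = 1
  item 3: 1
  item 4: 4 − 0 = 4
  item 5: 4 − 4 = 0
  item 6: 4 − 4 = 0
  item 7: 4
  item 8: 4 − 4 = 0
Total = 0 + 1 + 1 + 4 + 0 + 0 + 4 + 0 = 10

10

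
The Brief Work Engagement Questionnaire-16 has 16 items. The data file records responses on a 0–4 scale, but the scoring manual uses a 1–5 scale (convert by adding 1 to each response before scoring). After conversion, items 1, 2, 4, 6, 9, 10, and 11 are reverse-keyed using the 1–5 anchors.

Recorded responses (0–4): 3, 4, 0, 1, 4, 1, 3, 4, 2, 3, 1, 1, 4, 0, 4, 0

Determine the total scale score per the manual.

Convert to 1–5: 4, 5, 1, 2, 5, 2, 4, 5, 3, 4, 2, 2, 5, 1, 5, 1
Reverse-coded (reverse-coded value = 6 − response):
  item 1: 6 − 4 = 2
  item 2: 6 − 5 = 1
  item 4: 6 − 2 = 4
  item 6: 6 − 2 = 4
  item 9: 6 − 3 = 3
  item 10: 6 − 4 = 2
  item 11: 6 − 2 = 4
Scored: 2, 1, 1, 4, 5, 4, 4, 5, 3, 2, 4, 2, 5, 1, 5, 1
Total = 49

49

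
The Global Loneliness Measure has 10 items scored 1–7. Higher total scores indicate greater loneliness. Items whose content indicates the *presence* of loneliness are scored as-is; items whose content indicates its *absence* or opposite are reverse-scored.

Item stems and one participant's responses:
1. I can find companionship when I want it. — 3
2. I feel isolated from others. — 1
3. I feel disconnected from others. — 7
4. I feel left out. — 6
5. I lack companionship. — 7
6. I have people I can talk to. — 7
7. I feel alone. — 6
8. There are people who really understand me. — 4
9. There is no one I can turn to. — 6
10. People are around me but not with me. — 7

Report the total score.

50

Items 1, 6, 8 describe the absence/opposite of loneliness → reverse-score.
on a 1–7 scale, reversed = 8 − raw.
  item 1: 8 − 3 = 5
  item 2: 1
  item 3: 7
  item 4: 6
  item 5: 7
  item 6: 8 − 7 = 1
  item 7: 6
  item 8: 8 − 4 = 4
  item 9: 6
  item 10: 7
Total = 5 + 1 + 7 + 6 + 7 + 1 + 6 + 4 + 6 + 7 = 50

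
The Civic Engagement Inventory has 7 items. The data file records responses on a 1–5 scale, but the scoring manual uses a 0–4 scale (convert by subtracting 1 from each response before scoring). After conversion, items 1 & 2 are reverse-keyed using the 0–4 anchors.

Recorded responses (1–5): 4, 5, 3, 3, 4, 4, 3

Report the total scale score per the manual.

Convert to 0–4: 3, 4, 2, 2, 3, 3, 2
Reverse-coded (on a 0–4 scale, reversed = 4 − raw):
  item 1: 4 − 3 = 1
  item 2: 4 − 4 = 0
Scored: 1, 0, 2, 2, 3, 3, 2
Total = 13

13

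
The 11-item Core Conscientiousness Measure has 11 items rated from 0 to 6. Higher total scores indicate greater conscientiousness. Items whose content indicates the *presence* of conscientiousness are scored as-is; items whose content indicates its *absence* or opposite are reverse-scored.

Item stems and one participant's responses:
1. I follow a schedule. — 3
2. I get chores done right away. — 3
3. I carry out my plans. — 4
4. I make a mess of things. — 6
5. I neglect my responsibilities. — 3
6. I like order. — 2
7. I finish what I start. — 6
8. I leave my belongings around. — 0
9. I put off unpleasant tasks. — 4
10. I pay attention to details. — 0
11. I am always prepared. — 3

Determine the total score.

32

Items 4, 5, 8, 9 describe the absence/opposite of conscientiousness → reverse-score.
reverse-coded value = 6 − response.
  item 1: 3
  item 2: 3
  item 3: 4
  item 4: 6 − 6 = 0
  item 5: 6 − 3 = 3
  item 6: 2
  item 7: 6
  item 8: 6 − 0 = 6
  item 9: 6 − 4 = 2
  item 10: 0
  item 11: 3
Total = 3 + 3 + 4 + 0 + 3 + 2 + 6 + 6 + 2 + 0 + 3 = 32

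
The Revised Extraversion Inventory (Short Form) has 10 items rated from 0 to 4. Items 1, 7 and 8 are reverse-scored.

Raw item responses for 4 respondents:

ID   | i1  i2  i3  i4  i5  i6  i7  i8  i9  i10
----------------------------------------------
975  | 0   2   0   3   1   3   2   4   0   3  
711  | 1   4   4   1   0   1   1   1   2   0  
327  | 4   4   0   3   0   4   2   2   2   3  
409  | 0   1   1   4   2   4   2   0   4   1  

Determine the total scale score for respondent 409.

27

Respondent 409 raw: 0, 1, 1, 4, 2, 4, 2, 0, 4, 1.
Reverse-coded (on a 0–4 scale, reversed = 4 − raw):
  item 1: 4 − 0 = 4
  item 2: 1
  item 3: 1
  item 4: 4
  item 5: 2
  item 6: 4
  item 7: 4 − 2 = 2
  item 8: 4 − 0 = 4
  item 9: 4
  item 10: 1
Sum = 4 + 1 + 1 + 4 + 2 + 4 + 2 + 4 + 4 + 1 = 27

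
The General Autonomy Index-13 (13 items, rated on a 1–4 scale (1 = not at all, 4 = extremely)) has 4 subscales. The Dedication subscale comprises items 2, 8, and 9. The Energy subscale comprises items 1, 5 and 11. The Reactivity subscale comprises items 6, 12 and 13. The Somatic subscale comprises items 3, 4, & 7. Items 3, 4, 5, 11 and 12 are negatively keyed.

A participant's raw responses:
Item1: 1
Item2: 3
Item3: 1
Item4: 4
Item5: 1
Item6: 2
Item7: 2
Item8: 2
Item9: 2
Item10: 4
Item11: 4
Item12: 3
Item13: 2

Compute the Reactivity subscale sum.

Reactivity items: 6, 12, 13.
Of these, item 12 is negatively keyed; on a 1–4 scale, reversed = 5 − raw.
  item 6: 2
  item 12: 5 − 3 = 2
  item 13: 2
Sum = 2 + 2 + 2 = 6

6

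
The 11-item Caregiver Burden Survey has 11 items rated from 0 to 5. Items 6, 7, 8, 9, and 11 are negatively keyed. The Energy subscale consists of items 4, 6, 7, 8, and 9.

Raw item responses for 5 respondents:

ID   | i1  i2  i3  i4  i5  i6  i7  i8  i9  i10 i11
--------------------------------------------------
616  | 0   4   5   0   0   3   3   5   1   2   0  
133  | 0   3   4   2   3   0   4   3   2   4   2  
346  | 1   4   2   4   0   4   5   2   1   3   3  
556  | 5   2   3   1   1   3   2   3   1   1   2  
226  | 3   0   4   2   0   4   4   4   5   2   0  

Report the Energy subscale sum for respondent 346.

Respondent 346 raw: 1, 4, 2, 4, 0, 4, 5, 2, 1, 3, 3.
Energy items: 4, 6, 7, 8, 9.
Reverse-coded (on a 0–5 scale, reversed = 5 − raw):
  item 4: 4
  item 6: 5 − 4 = 1
  item 7: 5 − 5 = 0
  item 8: 5 − 2 = 3
  item 9: 5 − 1 = 4
Sum = 4 + 1 + 0 + 3 + 4 = 12

12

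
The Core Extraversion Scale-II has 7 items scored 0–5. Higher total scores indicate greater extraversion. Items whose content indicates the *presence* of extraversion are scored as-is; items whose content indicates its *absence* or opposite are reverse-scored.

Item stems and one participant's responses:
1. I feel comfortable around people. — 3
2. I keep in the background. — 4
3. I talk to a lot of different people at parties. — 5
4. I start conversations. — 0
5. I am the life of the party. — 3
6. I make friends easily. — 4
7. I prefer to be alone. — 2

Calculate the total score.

Items 2, 7 describe the absence/opposite of extraversion → reverse-score.
reverse-coded value = 5 − response.
  item 1: 3
  item 2: 5 − 4 = 1
  item 3: 5
  item 4: 0
  item 5: 3
  item 6: 4
  item 7: 5 − 2 = 3
Total = 3 + 1 + 5 + 0 + 3 + 4 + 3 = 19

19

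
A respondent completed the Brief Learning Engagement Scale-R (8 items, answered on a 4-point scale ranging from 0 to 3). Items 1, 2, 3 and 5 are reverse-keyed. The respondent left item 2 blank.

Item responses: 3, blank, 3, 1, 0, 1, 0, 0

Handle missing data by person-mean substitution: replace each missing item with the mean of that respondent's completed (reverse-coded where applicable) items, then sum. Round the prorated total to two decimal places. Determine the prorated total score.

Reverse-coded (reverse-coded value = 3 − response):
  item 1: 3 − 3 = 0
  item 3: 3 − 3 = 0
  item 5: 3 − 0 = 3
Completed scored items (7 of 8): 0, 0, 1, 3, 1, 0, 0; sum = 5.
Person mean = 5 / 7 ≈ 0.7143
Prorated total = (5 / 7) × 8 = 5.71 (to 2 dp)

5.71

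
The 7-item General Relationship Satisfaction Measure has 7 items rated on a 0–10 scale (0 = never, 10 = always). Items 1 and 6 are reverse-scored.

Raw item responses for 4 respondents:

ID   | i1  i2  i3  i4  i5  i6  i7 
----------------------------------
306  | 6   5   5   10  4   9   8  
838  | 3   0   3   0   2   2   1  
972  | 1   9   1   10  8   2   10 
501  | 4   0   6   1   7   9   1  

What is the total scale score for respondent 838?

21

Respondent 838 raw: 3, 0, 3, 0, 2, 2, 1.
Reverse-coded (reversed = (0+10) − raw = 10 − raw):
  item 1: 10 − 3 = 7
  item 2: 0
  item 3: 3
  item 4: 0
  item 5: 2
  item 6: 10 − 2 = 8
  item 7: 1
Sum = 7 + 0 + 3 + 0 + 2 + 8 + 1 = 21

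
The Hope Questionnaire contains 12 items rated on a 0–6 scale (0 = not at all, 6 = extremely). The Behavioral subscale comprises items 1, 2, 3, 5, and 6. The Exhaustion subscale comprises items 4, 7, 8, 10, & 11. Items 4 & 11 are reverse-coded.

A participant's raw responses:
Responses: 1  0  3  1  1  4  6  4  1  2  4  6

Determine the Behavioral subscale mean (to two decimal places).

Behavioral items: 1, 2, 3, 5, 6.
  item 1: 1
  item 2: 0
  item 3: 3
  item 5: 1
  item 6: 4
Sum = 1 + 0 + 3 + 1 + 4 = 9
Mean = 9 / 5 = 1.80

1.80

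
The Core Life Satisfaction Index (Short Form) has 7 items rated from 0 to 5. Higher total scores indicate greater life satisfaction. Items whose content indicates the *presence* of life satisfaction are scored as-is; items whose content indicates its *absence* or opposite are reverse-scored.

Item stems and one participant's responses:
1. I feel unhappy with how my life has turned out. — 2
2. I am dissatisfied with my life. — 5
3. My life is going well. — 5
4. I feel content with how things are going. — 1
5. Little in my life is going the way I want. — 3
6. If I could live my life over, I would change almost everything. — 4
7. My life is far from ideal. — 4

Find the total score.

13

Items 1, 2, 5, 6, 7 describe the absence/opposite of life satisfaction → reverse-score.
on a 0–5 scale, reversed = 5 − raw.
  item 1: 5 − 2 = 3
  item 2: 5 − 5 = 0
  item 3: 5
  item 4: 1
  item 5: 5 − 3 = 2
  item 6: 5 − 4 = 1
  item 7: 5 − 4 = 1
Total = 3 + 0 + 5 + 1 + 2 + 1 + 1 = 13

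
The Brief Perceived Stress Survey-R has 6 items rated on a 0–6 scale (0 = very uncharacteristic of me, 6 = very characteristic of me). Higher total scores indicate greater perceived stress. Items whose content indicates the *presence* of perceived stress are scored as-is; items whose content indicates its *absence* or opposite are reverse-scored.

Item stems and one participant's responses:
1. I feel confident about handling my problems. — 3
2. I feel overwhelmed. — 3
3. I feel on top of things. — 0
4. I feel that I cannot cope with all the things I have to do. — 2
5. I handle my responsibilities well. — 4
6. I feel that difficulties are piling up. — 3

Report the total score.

Items 1, 3, 5 describe the absence/opposite of perceived stress → reverse-score.
reverse-coded value = 6 − response.
  item 1: 6 − 3 = 3
  item 2: 3
  item 3: 6 − 0 = 6
  item 4: 2
  item 5: 6 − 4 = 2
  item 6: 3
Total = 3 + 3 + 6 + 2 + 2 + 3 = 19

19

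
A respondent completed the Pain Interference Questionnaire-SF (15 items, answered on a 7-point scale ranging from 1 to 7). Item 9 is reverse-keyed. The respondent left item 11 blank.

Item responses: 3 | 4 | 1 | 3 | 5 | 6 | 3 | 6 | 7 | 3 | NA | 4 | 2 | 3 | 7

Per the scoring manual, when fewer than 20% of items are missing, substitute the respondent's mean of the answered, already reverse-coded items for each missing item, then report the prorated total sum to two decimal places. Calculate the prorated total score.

Reverse-coded (on a 1–7 scale, reversed = 8 − raw):
  item 9: 8 − 7 = 1
Completed scored items (14 of 15): 3, 4, 1, 3, 5, 6, 3, 6, 1, 3, 4, 2, 3, 7; sum = 51.
Person mean = 51 / 14 ≈ 3.6429
Prorated total = (51 / 14) × 15 = 54.64 (to 2 dp)

54.64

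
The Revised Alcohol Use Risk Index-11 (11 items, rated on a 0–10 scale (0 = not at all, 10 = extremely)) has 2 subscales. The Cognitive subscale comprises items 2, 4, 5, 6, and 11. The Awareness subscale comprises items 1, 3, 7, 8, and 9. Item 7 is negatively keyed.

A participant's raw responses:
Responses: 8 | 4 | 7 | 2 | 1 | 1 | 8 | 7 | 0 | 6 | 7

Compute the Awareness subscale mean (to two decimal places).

4.80

Awareness items: 1, 3, 7, 8, 9.
Of these, item 7 is negatively keyed; on a 0–10 scale, reversed = 10 − raw.
  item 1: 8
  item 3: 7
  item 7: 10 − 8 = 2
  item 8: 7
  item 9: 0
Sum = 8 + 7 + 2 + 7 + 0 = 24
Mean = 24 / 5 = 4.80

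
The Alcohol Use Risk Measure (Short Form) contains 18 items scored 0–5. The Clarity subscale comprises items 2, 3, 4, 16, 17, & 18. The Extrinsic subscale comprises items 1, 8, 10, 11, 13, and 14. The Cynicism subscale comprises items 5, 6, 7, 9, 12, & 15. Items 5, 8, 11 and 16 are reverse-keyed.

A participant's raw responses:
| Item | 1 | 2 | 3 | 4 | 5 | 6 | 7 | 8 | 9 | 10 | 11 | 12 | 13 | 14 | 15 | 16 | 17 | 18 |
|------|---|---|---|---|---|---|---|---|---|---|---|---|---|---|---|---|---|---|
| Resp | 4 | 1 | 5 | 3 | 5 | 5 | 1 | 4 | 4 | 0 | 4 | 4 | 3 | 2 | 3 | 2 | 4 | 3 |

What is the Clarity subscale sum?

Clarity items: 2, 3, 4, 16, 17, 18.
Of these, item 16 is reverse-keyed; reversed = (0+5) − raw = 5 − raw.
  item 2: 1
  item 3: 5
  item 4: 3
  item 16: 5 − 2 = 3
  item 17: 4
  item 18: 3
Sum = 1 + 5 + 3 + 3 + 4 + 3 = 19

19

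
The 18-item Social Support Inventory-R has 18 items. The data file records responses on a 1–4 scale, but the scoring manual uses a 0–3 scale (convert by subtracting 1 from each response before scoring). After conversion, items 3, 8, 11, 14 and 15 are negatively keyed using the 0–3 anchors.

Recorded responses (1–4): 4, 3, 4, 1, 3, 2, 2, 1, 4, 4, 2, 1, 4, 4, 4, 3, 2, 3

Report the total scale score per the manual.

28

Convert to 0–3: 3, 2, 3, 0, 2, 1, 1, 0, 3, 3, 1, 0, 3, 3, 3, 2, 1, 2
Reverse-coded (reversed = (0+3) − raw = 3 − raw):
  item 3: 3 − 3 = 0
  item 8: 3 − 0 = 3
  item 11: 3 − 1 = 2
  item 14: 3 − 3 = 0
  item 15: 3 − 3 = 0
Scored: 3, 2, 0, 0, 2, 1, 1, 3, 3, 3, 2, 0, 3, 0, 0, 2, 1, 2
Total = 28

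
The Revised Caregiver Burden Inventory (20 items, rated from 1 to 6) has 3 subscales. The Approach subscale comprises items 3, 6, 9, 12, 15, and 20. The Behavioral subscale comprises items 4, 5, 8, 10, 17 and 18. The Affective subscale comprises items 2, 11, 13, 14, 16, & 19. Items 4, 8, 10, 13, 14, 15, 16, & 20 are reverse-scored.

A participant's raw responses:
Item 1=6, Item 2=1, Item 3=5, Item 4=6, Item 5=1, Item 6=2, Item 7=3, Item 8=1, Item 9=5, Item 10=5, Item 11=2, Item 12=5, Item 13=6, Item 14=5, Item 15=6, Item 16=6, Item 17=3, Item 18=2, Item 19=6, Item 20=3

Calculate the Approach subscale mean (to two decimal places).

3.67

Approach items: 3, 6, 9, 12, 15, 20.
Of these, items 15 and 20 are reverse-scored; on a 1–6 scale, reversed = 7 − raw.
  item 3: 5
  item 6: 2
  item 9: 5
  item 12: 5
  item 15: 7 − 6 = 1
  item 20: 7 − 3 = 4
Sum = 5 + 2 + 5 + 5 + 1 + 4 = 22
Mean = 22 / 6 = 3.67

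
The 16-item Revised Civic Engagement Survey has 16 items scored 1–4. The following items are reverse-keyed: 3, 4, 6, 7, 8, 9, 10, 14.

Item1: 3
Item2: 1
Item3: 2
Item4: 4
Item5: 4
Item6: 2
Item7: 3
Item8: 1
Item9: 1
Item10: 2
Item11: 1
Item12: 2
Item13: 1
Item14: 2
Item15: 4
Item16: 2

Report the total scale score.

41

Raw sum = 35. Reverse-keyed items: 3, 4, 6, 7, 8, 9, 10, 14; their raw sum = 17.
Each reversal replaces raw with 5 − raw, changing the total by 5 − 2·raw per item.
Total = 35 + 8·5 − 2·17 = 35 + 40 − 34 = 41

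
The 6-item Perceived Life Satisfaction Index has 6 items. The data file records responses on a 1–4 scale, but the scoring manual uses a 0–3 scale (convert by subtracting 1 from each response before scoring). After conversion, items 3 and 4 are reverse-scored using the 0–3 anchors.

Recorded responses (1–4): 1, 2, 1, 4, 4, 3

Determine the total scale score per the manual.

Convert to 0–3: 0, 1, 0, 3, 3, 2
Reverse-coded (reverse-coded value = 3 − response):
  item 3: 3 − 0 = 3
  item 4: 3 − 3 = 0
Scored: 0, 1, 3, 0, 3, 2
Total = 9

9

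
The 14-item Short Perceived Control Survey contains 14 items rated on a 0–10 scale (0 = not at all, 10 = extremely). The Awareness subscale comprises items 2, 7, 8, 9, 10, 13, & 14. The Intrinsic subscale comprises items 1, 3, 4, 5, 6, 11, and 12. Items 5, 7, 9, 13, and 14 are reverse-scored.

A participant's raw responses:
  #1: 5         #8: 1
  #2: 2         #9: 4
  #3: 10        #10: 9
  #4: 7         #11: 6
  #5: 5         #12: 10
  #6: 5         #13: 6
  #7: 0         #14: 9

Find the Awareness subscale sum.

33

Awareness items: 2, 7, 8, 9, 10, 13, 14.
Of these, items 7, 9, 13, & 14 are reverse-scored; reverse-coded value = 10 − response.
  item 2: 2
  item 7: 10 − 0 = 10
  item 8: 1
  item 9: 10 − 4 = 6
  item 10: 9
  item 13: 10 − 6 = 4
  item 14: 10 − 9 = 1
Sum = 2 + 10 + 1 + 6 + 9 + 4 + 1 = 33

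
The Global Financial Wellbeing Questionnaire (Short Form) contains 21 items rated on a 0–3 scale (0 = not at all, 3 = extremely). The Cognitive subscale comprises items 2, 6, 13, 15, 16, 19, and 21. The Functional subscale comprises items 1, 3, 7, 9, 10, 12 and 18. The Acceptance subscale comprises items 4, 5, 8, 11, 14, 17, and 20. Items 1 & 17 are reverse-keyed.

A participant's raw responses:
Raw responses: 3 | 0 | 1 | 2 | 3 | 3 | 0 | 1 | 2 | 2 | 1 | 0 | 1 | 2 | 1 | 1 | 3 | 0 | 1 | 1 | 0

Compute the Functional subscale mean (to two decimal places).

Functional items: 1, 3, 7, 9, 10, 12, 18.
Of these, item 1 is reverse-keyed; reversed = (0+3) − raw = 3 − raw.
  item 1: 3 − 3 = 0
  item 3: 1
  item 7: 0
  item 9: 2
  item 10: 2
  item 12: 0
  item 18: 0
Sum = 0 + 1 + 0 + 2 + 2 + 0 + 0 = 5
Mean = 5 / 7 = 0.71

0.71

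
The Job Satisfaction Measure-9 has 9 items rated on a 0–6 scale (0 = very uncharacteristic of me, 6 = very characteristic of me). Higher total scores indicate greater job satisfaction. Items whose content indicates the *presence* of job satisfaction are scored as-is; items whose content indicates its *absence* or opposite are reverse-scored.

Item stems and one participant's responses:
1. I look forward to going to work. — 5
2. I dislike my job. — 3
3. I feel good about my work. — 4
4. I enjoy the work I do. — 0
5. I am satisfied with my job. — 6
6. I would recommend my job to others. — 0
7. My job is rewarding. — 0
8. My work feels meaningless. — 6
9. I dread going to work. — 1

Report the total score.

Items 2, 8, 9 describe the absence/opposite of job satisfaction → reverse-score.
on a 0–6 scale, reversed = 6 − raw.
  item 1: 5
  item 2: 6 − 3 = 3
  item 3: 4
  item 4: 0
  item 5: 6
  item 6: 0
  item 7: 0
  item 8: 6 − 6 = 0
  item 9: 6 − 1 = 5
Total = 5 + 3 + 4 + 0 + 6 + 0 + 0 + 0 + 5 = 23

23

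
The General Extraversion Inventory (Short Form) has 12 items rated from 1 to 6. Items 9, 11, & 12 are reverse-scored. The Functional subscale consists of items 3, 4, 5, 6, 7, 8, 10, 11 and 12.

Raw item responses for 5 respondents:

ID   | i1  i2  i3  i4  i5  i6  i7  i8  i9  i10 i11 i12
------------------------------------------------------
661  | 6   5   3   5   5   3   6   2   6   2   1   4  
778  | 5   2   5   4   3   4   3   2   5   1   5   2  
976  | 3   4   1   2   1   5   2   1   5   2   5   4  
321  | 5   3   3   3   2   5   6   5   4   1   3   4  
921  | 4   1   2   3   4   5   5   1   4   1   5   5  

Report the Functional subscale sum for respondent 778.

Respondent 778 raw: 5, 2, 5, 4, 3, 4, 3, 2, 5, 1, 5, 2.
Functional items: 3, 4, 5, 6, 7, 8, 10, 11, 12.
Reverse-coded (on a 1–6 scale, reversed = 7 − raw):
  item 3: 5
  item 4: 4
  item 5: 3
  item 6: 4
  item 7: 3
  item 8: 2
  item 10: 1
  item 11: 7 − 5 = 2
  item 12: 7 − 2 = 5
Sum = 5 + 4 + 3 + 4 + 3 + 2 + 1 + 2 + 5 = 29

29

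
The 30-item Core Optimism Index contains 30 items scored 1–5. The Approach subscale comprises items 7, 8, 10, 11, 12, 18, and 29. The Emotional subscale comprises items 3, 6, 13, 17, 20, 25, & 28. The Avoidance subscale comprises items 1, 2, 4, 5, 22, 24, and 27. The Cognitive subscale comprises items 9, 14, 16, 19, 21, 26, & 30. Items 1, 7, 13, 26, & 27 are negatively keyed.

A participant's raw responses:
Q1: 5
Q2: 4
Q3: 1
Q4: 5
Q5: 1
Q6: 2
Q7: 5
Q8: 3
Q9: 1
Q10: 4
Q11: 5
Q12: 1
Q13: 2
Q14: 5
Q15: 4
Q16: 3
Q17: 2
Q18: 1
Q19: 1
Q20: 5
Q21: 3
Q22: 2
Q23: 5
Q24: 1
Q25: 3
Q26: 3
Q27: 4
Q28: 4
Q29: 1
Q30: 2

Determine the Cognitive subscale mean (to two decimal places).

Cognitive items: 9, 14, 16, 19, 21, 26, 30.
Of these, item 26 is negatively keyed; reversed = (1+5) − raw = 6 − raw.
  item 9: 1
  item 14: 5
  item 16: 3
  item 19: 1
  item 21: 3
  item 26: 6 − 3 = 3
  item 30: 2
Sum = 1 + 5 + 3 + 1 + 3 + 3 + 2 = 18
Mean = 18 / 7 = 2.57

2.57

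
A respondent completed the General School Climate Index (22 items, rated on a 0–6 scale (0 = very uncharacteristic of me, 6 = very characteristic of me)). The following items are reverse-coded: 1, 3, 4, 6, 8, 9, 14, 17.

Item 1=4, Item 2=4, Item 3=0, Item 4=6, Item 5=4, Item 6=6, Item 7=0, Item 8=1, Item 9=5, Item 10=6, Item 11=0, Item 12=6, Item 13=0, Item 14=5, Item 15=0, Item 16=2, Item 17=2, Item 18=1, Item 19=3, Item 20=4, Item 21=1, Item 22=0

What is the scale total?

50

Reverse-coded items use 6 − raw:
  item 1: 6 − 4 = 2
  item 3: 6 − 0 = 6
  item 4: 6 − 6 = 0
  item 6: 6 − 6 = 0
  item 8: 6 − 1 = 5
  item 9: 6 − 5 = 1
  item 14: 6 − 5 = 1
  item 17: 6 − 2 = 4
Scored items: 2, 4, 6, 0, 4, 0, 0, 5, 1, 6, 0, 6, 0, 1, 0, 2, 4, 1, 3, 4, 1, 0
Total = 2 + 4 + 6 + 0 + 4 + 0 + 0 + 5 + 1 + 6 + 0 + 6 + 0 + 1 + 0 + 2 + 4 + 1 + 3 + 4 + 1 + 0 = 50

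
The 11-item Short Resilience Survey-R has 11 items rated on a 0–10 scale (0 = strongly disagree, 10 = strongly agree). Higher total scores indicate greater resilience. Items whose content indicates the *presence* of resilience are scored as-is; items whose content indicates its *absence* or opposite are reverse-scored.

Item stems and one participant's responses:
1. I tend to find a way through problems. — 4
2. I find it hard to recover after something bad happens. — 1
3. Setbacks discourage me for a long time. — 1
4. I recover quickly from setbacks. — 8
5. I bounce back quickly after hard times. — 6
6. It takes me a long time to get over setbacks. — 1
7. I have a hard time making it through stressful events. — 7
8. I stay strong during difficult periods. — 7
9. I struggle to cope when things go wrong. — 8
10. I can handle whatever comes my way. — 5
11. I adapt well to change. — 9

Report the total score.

Items 2, 3, 6, 7, 9 describe the absence/opposite of resilience → reverse-score.
on a 0–10 scale, reversed = 10 − raw.
  item 1: 4
  item 2: 10 − 1 = 9
  item 3: 10 − 1 = 9
  item 4: 8
  item 5: 6
  item 6: 10 − 1 = 9
  item 7: 10 − 7 = 3
  item 8: 7
  item 9: 10 − 8 = 2
  item 10: 5
  item 11: 9
Total = 4 + 9 + 9 + 8 + 6 + 9 + 3 + 7 + 2 + 5 + 9 = 71

71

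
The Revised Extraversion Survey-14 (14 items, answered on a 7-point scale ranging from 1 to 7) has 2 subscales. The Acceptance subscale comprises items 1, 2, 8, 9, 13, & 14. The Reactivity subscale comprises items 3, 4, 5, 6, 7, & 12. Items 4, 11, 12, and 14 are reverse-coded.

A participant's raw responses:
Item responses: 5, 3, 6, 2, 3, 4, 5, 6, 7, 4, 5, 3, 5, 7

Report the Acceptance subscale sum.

Acceptance items: 1, 2, 8, 9, 13, 14.
Of these, item 14 is reverse-coded; on a 1–7 scale, reversed = 8 − raw.
  item 1: 5
  item 2: 3
  item 8: 6
  item 9: 7
  item 13: 5
  item 14: 8 − 7 = 1
Sum = 5 + 3 + 6 + 7 + 5 + 1 = 27

27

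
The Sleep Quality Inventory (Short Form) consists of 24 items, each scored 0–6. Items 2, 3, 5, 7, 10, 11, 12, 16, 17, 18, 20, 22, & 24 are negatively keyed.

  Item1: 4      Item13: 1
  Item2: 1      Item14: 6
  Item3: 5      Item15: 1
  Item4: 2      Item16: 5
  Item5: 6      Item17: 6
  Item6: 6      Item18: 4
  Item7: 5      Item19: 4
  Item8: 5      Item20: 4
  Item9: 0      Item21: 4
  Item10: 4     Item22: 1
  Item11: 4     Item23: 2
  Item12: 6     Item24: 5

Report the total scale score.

57

Raw sum = 91. Negatively keyed items: 2, 3, 5, 7, 10, 11, 12, 16, 17, 18, 20, 22, 24; their raw sum = 56.
Each reversal replaces raw with 6 − raw, changing the total by 6 − 2·raw per item.
Total = 91 + 13·6 − 2·56 = 91 + 78 − 112 = 57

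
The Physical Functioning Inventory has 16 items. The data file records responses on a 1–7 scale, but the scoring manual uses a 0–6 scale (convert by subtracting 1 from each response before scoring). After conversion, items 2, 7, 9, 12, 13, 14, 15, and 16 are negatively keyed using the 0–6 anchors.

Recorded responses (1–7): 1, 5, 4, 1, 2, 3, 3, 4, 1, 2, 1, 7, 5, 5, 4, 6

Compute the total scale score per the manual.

Convert to 0–6: 0, 4, 3, 0, 1, 2, 2, 3, 0, 1, 0, 6, 4, 4, 3, 5
Reverse-coded (on a 0–6 scale, reversed = 6 − raw):
  item 2: 6 − 4 = 2
  item 7: 6 − 2 = 4
  item 9: 6 − 0 = 6
  item 12: 6 − 6 = 0
  item 13: 6 − 4 = 2
  item 14: 6 − 4 = 2
  item 15: 6 − 3 = 3
  item 16: 6 − 5 = 1
Scored: 0, 2, 3, 0, 1, 2, 4, 3, 6, 1, 0, 0, 2, 2, 3, 1
Total = 30

30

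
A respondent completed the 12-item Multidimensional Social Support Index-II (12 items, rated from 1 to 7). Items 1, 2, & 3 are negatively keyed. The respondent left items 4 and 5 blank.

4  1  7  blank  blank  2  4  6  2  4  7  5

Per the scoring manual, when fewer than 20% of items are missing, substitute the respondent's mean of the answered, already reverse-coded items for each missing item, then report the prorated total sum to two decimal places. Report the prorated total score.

50.40

Reverse-coded (reverse-coded value = 8 − response):
  item 1: 8 − 4 = 4
  item 2: 8 − 1 = 7
  item 3: 8 − 7 = 1
Completed scored items (10 of 12): 4, 7, 1, 2, 4, 6, 2, 4, 7, 5; sum = 42.
Person mean = 42 / 10 ≈ 4.2000
Prorated total = (42 / 10) × 12 = 50.40 (to 2 dp)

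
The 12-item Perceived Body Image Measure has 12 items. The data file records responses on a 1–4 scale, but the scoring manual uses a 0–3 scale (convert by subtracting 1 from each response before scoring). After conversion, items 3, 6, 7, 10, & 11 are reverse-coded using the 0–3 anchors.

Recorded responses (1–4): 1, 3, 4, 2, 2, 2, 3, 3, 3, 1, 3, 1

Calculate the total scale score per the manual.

15

Convert to 0–3: 0, 2, 3, 1, 1, 1, 2, 2, 2, 0, 2, 0
Reverse-coded (reverse-coded value = 3 − response):
  item 3: 3 − 3 = 0
  item 6: 3 − 1 = 2
  item 7: 3 − 2 = 1
  item 10: 3 − 0 = 3
  item 11: 3 − 2 = 1
Scored: 0, 2, 0, 1, 1, 2, 1, 2, 2, 3, 1, 0
Total = 15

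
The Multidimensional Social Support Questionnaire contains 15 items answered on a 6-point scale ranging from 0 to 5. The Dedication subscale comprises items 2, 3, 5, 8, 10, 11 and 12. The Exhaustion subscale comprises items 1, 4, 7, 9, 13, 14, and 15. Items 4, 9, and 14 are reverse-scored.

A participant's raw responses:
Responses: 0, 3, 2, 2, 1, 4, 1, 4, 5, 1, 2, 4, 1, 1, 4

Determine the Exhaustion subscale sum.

Exhaustion items: 1, 4, 7, 9, 13, 14, 15.
Of these, items 4, 9, & 14 are reverse-scored; on a 0–5 scale, reversed = 5 − raw.
  item 1: 0
  item 4: 5 − 2 = 3
  item 7: 1
  item 9: 5 − 5 = 0
  item 13: 1
  item 14: 5 − 1 = 4
  item 15: 4
Sum = 0 + 3 + 1 + 0 + 1 + 4 + 4 = 13

13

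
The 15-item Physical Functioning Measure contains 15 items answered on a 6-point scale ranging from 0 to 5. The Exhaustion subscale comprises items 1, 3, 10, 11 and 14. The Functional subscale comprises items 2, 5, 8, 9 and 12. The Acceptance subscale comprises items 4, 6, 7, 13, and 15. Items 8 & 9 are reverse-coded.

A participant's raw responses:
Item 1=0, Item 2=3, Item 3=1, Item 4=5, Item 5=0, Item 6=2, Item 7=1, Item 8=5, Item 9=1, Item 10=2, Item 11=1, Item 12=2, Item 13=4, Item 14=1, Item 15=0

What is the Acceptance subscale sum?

Acceptance items: 4, 6, 7, 13, 15.
  item 4: 5
  item 6: 2
  item 7: 1
  item 13: 4
  item 15: 0
Sum = 5 + 2 + 1 + 4 + 0 = 12

12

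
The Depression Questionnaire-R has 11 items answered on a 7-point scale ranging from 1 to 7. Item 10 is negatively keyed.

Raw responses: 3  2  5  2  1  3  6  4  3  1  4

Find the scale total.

Raw sum = 34. Negatively keyed items: 10; their raw sum = 1.
Each reversal replaces raw with 8 − raw, changing the total by 8 − 2·raw per item.
Total = 34 + 1·8 − 2·1 = 34 + 8 − 2 = 40

40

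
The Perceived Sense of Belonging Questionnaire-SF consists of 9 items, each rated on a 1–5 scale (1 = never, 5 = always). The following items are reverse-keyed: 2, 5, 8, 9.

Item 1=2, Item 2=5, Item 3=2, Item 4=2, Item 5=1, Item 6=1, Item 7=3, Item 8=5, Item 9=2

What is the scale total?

21

Raw sum = 23. Reverse-keyed items: 2, 5, 8, 9; their raw sum = 13.
Each reversal replaces raw with 6 − raw, changing the total by 6 − 2·raw per item.
Total = 23 + 4·6 − 2·13 = 23 + 24 − 26 = 21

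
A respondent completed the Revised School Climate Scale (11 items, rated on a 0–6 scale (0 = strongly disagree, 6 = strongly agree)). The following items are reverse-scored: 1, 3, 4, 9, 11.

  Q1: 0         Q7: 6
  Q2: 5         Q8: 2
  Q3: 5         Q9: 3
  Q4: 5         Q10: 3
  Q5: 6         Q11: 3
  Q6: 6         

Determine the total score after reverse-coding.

Raw sum = 44. Reverse-scored items: 1, 3, 4, 9, 11; their raw sum = 16.
Each reversal replaces raw with 6 − raw, changing the total by 6 − 2·raw per item.
Total = 44 + 5·6 − 2·16 = 44 + 30 − 32 = 42

42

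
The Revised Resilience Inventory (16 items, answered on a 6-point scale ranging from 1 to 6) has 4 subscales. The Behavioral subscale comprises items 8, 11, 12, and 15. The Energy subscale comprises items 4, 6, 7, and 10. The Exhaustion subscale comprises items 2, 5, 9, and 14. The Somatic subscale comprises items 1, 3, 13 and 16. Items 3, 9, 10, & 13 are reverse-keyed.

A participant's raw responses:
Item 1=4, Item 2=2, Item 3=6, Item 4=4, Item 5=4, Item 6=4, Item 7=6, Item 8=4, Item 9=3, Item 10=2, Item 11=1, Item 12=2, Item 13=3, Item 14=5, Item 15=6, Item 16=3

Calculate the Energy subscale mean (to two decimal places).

4.75

Energy items: 4, 6, 7, 10.
Of these, item 10 is reverse-keyed; on a 1–6 scale, reversed = 7 − raw.
  item 4: 4
  item 6: 4
  item 7: 6
  item 10: 7 − 2 = 5
Sum = 4 + 4 + 6 + 5 = 19
Mean = 19 / 4 = 4.75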